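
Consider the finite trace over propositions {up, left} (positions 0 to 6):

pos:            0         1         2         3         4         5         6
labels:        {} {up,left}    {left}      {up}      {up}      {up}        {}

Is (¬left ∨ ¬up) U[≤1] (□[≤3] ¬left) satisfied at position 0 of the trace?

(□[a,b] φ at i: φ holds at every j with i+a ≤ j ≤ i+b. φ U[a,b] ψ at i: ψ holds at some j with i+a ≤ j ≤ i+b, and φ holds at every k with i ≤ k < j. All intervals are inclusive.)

Does not hold

Need some j in [0,1] with □[≤3] ¬left, and (¬left ∨ ¬up) at every k in [0,j-1].
  j=0: □[≤3] ¬left — fails at 1.
  j=1: □[≤3] ¬left — fails at 1.
No j in the window works → until fails.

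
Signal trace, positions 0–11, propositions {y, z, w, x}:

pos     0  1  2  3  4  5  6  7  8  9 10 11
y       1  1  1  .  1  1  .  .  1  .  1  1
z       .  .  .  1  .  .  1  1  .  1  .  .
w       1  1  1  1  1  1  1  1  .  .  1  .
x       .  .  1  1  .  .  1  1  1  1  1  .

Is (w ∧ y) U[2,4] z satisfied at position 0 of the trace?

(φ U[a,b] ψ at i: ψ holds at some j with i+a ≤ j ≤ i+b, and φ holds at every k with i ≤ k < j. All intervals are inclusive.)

Need some j in [2,4] with z, and (w ∧ y) at every k in [0,j-1].
  j=2: z false.
  j=3: z holds; (w ∧ y) holds at every k in [0,2] → satisfied.

Yes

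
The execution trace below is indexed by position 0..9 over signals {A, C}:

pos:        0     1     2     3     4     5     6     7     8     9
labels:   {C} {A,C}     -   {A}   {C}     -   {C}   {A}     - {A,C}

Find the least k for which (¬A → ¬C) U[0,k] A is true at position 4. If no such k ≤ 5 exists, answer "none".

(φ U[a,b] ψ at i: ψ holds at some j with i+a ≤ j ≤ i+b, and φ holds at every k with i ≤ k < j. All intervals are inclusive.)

none

Need earliest j ≥ 4 with A, and (¬A → ¬C) at every k in [4,j-1].
  j=4: rhs fails.
  j=5: rhs fails.
  j=6: rhs fails.
  j=7: rhs holds but lhs fails at k=4.
  j=8: rhs fails.
  j=9: rhs holds but lhs fails at k=4.
No witness within the range → none.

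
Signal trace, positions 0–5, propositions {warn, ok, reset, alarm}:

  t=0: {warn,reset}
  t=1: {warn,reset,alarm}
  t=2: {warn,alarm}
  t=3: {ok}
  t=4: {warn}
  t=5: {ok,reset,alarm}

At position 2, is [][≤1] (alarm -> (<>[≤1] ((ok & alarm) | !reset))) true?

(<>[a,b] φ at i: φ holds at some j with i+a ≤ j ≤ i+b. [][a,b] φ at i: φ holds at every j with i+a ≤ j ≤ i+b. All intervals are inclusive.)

True

Check (alarm -> (<>[≤1] ((ok & alarm) | !reset))) at every j in [2,3]:
  j=2: antecedent true; consequent holds (witness at 2) → ✓
  j=3: antecedent false → ✓
All positions satisfy it → formula holds.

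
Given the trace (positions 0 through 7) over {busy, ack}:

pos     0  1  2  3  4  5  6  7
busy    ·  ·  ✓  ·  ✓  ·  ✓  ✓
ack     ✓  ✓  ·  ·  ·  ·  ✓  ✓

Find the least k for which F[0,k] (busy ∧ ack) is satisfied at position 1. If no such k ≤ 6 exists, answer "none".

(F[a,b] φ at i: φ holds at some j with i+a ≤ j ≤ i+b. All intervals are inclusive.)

5

Scan j = 1,2,… for (busy ∧ ack):
  j=1: fails
  j=2: fails
  j=3: fails
  j=4: fails
  j=5: fails
  j=6: holds
First hit at j=6, so smallest k = 6-1 = 5.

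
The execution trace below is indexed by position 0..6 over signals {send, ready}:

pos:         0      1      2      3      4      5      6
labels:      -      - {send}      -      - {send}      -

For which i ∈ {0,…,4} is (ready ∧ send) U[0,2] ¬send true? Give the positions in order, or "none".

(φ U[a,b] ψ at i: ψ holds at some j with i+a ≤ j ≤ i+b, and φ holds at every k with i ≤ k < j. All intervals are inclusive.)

0, 1, 3, 4

Evaluate at each i in [0,4]:
  i=0: ✓ (rhs at j=0)
  i=1: ✓ (rhs at j=1)
  i=2: ✗ (lhs fails at k=2 before rhs at j=3)
  i=3: ✓ (rhs at j=3)
  i=4: ✓ (rhs at j=4)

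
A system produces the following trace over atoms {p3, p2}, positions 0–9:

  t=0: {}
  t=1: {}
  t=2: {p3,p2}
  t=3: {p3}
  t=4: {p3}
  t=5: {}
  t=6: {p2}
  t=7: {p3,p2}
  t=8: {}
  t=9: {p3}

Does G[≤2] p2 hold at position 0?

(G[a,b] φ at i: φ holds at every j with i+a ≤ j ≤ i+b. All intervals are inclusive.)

False

Check p2 at every j in [0,2]:
  j=0: false
  j=1: false
  j=2: true
Fails at j=0 → formula fails.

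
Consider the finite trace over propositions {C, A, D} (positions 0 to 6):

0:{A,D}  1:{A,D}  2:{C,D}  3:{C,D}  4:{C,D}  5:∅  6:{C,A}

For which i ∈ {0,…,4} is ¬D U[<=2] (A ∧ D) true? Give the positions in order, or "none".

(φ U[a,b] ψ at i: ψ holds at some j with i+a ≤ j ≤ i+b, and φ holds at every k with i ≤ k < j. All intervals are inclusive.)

Evaluate at each i in [0,4]:
  i=0: ✓ (rhs at j=0)
  i=1: ✓ (rhs at j=1)
  i=2: ✗ (no rhs in [2,4])
  i=3: ✗ (no rhs in [3,5])
  i=4: ✗ (no rhs in [4,6])

0, 1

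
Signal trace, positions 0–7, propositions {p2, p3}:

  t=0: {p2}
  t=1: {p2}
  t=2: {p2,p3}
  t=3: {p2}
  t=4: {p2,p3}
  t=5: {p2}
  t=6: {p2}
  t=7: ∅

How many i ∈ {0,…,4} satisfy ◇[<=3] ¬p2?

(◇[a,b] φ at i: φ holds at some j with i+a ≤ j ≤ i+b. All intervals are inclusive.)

1

Evaluate at each i in [0,4]:
  i=0: ✗ (none in [0,3])
  i=1: ✗ (none in [1,4])
  i=2: ✗ (none in [2,5])
  i=3: ✗ (none in [3,6])
  i=4: ✓ (witness j=7)
Positions where it holds: {4} → 1.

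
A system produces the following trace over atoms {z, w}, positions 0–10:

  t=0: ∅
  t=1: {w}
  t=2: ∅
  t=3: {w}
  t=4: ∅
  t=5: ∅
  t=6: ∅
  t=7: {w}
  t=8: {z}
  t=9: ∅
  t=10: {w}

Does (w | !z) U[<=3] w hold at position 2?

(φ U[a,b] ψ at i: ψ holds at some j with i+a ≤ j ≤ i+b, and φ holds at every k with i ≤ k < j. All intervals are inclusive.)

Need some j in [2,5] with w, and (w | !z) at every k in [2,j-1].
  j=2: w false.
  j=3: w holds; (w | !z) holds at every k in [2,2] → satisfied.

Yes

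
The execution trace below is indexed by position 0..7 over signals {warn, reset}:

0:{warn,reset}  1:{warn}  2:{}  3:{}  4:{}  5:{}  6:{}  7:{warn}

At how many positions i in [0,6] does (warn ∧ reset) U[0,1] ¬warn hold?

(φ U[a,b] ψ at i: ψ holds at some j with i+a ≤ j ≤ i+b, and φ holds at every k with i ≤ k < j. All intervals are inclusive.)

5

Evaluate at each i in [0,6]:
  i=0: ✗ (no rhs in [0,1])
  i=1: ✗ (lhs fails at k=1 before rhs at j=2)
  i=2: ✓ (rhs at j=2)
  i=3: ✓ (rhs at j=3)
  i=4: ✓ (rhs at j=4)
  i=5: ✓ (rhs at j=5)
  i=6: ✓ (rhs at j=6)
Positions where it holds: {2, 3, 4, 5, 6} → 5.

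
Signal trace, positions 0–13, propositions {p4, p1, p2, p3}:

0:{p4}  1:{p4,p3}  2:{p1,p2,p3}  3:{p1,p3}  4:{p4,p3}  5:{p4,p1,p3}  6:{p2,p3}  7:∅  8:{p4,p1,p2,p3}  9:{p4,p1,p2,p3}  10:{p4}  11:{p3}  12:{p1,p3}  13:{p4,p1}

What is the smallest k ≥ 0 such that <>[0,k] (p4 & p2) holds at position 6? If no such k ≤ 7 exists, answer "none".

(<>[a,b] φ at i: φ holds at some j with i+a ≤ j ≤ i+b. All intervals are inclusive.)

Scan j = 6,7,… for (p4 & p2):
  j=6: fails
  j=7: fails
  j=8: holds
First hit at j=8, so smallest k = 8-6 = 2.

2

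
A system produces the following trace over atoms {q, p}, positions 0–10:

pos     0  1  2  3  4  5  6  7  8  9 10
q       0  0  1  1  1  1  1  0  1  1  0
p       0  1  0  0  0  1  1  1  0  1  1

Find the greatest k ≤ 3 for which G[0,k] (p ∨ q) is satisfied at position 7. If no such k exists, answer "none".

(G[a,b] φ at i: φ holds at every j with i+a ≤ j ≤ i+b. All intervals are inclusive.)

3

(p ∨ q) must hold from j=7 onward; find where it first fails.
  j=7: holds
  j=8: holds
  j=9: holds
  j=10: holds
Holds through j=10; largest k = 3.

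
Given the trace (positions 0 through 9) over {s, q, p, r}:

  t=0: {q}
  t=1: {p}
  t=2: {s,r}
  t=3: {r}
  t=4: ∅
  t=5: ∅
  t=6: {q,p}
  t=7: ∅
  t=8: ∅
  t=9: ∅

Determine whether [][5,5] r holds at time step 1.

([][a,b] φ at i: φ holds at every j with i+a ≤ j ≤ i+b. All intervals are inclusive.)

False

Check r at every j in [6,6]:
  j=6: false
Fails at j=6 → formula fails.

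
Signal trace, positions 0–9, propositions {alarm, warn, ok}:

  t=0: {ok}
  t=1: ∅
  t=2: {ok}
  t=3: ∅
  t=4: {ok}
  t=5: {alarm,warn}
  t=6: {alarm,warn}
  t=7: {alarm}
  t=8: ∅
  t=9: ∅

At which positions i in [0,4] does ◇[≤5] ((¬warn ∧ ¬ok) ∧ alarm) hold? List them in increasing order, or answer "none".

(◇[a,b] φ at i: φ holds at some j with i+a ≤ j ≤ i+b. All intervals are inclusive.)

Evaluate at each i in [0,4]:
  i=0: ✗ (none in [0,5])
  i=1: ✗ (none in [1,6])
  i=2: ✓ (witness j=7)
  i=3: ✓ (witness j=7)
  i=4: ✓ (witness j=7)

2, 3, 4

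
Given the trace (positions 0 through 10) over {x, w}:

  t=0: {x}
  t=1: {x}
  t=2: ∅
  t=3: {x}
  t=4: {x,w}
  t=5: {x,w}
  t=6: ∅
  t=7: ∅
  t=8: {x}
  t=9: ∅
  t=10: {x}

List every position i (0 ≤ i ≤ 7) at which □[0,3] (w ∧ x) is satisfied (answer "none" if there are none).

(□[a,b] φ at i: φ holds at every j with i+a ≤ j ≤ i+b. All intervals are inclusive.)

none

Evaluate at each i in [0,7]:
  i=0: ✗ (fails at j=0)
  i=1: ✗ (fails at j=1)
  i=2: ✗ (fails at j=2)
  i=3: ✗ (fails at j=3)
  i=4: ✗ (fails at j=6)
  i=5: ✗ (fails at j=6)
  i=6: ✗ (fails at j=6)
  i=7: ✗ (fails at j=7)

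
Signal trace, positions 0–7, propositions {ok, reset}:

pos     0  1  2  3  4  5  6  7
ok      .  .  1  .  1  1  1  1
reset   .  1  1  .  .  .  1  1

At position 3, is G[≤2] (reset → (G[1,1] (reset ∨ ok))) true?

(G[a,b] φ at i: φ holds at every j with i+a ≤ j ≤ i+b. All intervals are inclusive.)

Check (reset → (G[1,1] (reset ∨ ok))) at every j in [3,5]:
  j=3: antecedent false → ✓
  j=4: antecedent false → ✓
  j=5: antecedent false → ✓
All positions satisfy it → formula holds.

Holds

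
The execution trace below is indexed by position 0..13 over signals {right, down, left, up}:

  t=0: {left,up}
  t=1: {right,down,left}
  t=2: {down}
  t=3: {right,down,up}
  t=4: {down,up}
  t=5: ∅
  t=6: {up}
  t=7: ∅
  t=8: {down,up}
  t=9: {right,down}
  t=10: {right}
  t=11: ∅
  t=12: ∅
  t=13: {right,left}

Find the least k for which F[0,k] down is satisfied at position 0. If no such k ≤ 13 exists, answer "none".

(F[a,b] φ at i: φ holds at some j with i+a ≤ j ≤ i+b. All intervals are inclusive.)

1

Scan j = 0,1,… for down:
  j=0: fails
  j=1: holds
First hit at j=1, so smallest k = 1-0 = 1.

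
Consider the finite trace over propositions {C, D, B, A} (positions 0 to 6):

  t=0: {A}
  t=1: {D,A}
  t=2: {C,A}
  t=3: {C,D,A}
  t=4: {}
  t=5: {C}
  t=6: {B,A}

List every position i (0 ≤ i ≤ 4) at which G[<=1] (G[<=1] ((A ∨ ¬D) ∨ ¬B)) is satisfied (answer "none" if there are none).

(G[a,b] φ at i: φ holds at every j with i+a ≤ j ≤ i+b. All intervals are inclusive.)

Evaluate at each i in [0,4]:
  i=0: ✓ (all of [0,1])
  i=1: ✓ (all of [1,2])
  i=2: ✓ (all of [2,3])
  i=3: ✓ (all of [3,4])
  i=4: ✓ (all of [4,5])

0, 1, 2, 3, 4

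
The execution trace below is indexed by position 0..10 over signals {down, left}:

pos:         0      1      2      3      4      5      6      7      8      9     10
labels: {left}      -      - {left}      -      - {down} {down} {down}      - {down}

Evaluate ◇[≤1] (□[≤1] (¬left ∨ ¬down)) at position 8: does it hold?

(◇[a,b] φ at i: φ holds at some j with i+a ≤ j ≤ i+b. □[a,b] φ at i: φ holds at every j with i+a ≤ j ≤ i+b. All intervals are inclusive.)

Check □[≤1] (¬left ∨ ¬down) at each j in [8,9]:
  j=8: holds on [8,9]
  j=9: holds on [9,10]
Found at j=8 → formula holds.

Holds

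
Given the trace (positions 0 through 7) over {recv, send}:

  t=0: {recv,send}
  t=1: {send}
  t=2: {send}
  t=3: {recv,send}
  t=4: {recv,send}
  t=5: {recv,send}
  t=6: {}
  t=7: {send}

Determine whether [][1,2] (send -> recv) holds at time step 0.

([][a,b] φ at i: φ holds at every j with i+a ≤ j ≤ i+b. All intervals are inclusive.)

False

Check (send -> recv) at every j in [1,2]:
  j=1: antecedent true; consequent false → ✗
  j=2: antecedent true; consequent false → ✗
Fails at j=1 → formula fails.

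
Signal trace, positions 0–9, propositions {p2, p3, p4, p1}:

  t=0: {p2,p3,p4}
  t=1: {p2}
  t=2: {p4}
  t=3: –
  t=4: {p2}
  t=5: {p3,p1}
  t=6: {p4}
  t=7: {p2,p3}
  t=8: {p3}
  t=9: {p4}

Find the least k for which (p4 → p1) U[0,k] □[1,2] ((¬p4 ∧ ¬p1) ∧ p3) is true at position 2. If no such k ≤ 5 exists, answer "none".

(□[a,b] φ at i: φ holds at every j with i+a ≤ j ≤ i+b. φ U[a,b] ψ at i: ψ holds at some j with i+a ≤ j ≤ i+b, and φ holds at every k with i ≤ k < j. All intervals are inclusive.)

none

Need earliest j ≥ 2 with □[1,2] ((¬p4 ∧ ¬p1) ∧ p3), and (p4 → p1) at every k in [2,j-1].
  j=2: rhs fails.
  j=3: rhs fails.
  j=4: rhs fails.
  j=5: rhs fails.
  j=6: rhs holds but lhs fails at k=2.
  j=7: rhs fails.
No witness within the range → none.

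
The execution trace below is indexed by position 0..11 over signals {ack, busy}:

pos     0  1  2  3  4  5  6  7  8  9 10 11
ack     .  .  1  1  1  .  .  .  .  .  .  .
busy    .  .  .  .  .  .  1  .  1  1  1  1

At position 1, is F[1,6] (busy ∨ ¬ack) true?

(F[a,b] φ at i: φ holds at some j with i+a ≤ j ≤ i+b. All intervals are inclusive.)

Yes

Check (busy ∨ ¬ack) at each j in [2,7]:
  j=2: false
  j=3: false
  j=4: false
  j=5: true
  j=6: true
  j=7: true
Found at j=5 → formula holds.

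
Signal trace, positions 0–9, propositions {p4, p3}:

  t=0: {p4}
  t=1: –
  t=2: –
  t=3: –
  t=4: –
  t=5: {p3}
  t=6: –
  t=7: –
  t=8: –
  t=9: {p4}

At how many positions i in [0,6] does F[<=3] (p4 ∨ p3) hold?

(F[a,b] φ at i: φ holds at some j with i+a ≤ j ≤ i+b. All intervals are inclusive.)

Evaluate at each i in [0,6]:
  i=0: ✓ (witness j=0)
  i=1: ✗ (none in [1,4])
  i=2: ✓ (witness j=5)
  i=3: ✓ (witness j=5)
  i=4: ✓ (witness j=5)
  i=5: ✓ (witness j=5)
  i=6: ✓ (witness j=9)
Positions where it holds: {0, 2, 3, 4, 5, 6} → 6.

6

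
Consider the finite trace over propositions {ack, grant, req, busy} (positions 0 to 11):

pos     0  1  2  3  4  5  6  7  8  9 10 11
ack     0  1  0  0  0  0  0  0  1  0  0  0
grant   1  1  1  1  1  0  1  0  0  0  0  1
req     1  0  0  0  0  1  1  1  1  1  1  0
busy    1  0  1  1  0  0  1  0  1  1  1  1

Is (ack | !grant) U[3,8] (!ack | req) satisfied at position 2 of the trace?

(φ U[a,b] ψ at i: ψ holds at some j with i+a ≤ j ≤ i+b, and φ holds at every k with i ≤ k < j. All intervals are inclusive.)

No

Need some j in [5,10] with (!ack | req), and (ack | !grant) at every k in [2,j-1].
  j=5: (!ack | req) holds, but (ack | !grant) fails at k=2 → not this j.
  j=6: (!ack | req) holds, but (ack | !grant) fails at k=2 → not this j.
  j=7: (!ack | req) holds, but (ack | !grant) fails at k=2 → not this j.
  j=8: (!ack | req) holds, but (ack | !grant) fails at k=2 → not this j.
  j=9: (!ack | req) holds, but (ack | !grant) fails at k=2 → not this j.
  j=10: (!ack | req) holds, but (ack | !grant) fails at k=2 → not this j.
No j in the window works → until fails.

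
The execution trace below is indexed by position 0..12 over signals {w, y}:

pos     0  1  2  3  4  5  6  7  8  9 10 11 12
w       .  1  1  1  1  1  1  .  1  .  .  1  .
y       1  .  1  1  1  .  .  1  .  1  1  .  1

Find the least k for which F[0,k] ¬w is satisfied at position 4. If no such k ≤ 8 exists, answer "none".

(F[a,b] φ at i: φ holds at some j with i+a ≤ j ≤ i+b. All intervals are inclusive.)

Scan j = 4,5,… for ¬w:
  j=4: fails
  j=5: fails
  j=6: fails
  j=7: holds
First hit at j=7, so smallest k = 7-4 = 3.

3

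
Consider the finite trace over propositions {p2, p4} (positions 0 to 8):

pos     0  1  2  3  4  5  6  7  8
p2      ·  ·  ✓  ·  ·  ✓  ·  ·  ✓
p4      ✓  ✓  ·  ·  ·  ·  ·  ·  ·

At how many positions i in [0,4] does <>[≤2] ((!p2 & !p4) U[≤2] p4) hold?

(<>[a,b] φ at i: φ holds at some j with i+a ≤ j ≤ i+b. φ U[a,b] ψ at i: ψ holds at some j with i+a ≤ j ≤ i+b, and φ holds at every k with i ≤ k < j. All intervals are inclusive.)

Evaluate at each i in [0,4]:
  i=0: ✓ (witness j=0)
  i=1: ✓ (witness j=1)
  i=2: ✗ (none in [2,4])
  i=3: ✗ (none in [3,5])
  i=4: ✗ (none in [4,6])
Positions where it holds: {0, 1} → 2.

2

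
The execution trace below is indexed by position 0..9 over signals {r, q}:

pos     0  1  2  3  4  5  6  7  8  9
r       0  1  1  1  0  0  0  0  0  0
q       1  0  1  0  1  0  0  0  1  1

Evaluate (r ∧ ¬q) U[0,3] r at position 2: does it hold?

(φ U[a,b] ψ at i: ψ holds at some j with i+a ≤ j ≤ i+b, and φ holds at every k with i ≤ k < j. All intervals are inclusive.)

True

Need some j in [2,5] with r, and (r ∧ ¬q) at every k in [2,j-1].
  j=2: r holds; no prefix to check → satisfied.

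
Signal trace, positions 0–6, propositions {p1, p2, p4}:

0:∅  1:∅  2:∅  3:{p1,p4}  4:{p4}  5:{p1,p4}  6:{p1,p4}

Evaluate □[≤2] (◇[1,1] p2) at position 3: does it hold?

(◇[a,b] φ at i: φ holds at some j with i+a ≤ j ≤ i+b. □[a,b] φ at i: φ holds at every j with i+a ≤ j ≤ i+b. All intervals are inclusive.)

Check ◇[1,1] p2 at every j in [3,5]:
  j=3: fails (none in [4,4])
  j=4: fails (none in [5,5])
  j=5: fails (none in [6,6])
Fails at j=3 → formula fails.

Does not hold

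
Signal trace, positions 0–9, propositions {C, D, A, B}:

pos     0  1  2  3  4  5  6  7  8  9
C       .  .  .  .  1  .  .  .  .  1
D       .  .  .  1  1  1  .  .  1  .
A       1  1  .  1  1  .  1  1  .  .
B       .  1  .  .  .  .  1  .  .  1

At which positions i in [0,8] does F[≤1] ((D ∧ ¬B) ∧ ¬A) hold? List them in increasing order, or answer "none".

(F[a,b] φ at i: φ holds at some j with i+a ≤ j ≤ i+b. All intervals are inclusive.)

Evaluate at each i in [0,8]:
  i=0: ✗ (none in [0,1])
  i=1: ✗ (none in [1,2])
  i=2: ✗ (none in [2,3])
  i=3: ✗ (none in [3,4])
  i=4: ✓ (witness j=5)
  i=5: ✓ (witness j=5)
  i=6: ✗ (none in [6,7])
  i=7: ✓ (witness j=8)
  i=8: ✓ (witness j=8)

4, 5, 7, 8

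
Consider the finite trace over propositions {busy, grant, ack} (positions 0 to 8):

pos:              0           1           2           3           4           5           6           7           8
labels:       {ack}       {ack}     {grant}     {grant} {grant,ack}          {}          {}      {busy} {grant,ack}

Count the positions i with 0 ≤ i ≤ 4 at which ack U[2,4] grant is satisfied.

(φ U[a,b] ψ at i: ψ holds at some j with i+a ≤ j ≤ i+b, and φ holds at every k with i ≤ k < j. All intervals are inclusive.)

1

Evaluate at each i in [0,4]:
  i=0: ✓ (rhs at j=2; lhs holds on [0,1])
  i=1: ✗ (lhs fails at k=2 before rhs at j=3)
  i=2: ✗ (lhs fails at k=2 before rhs at j=4)
  i=3: ✗ (no rhs in [5,7])
  i=4: ✗ (lhs fails at k=5 before rhs at j=8)
Positions where it holds: {0} → 1.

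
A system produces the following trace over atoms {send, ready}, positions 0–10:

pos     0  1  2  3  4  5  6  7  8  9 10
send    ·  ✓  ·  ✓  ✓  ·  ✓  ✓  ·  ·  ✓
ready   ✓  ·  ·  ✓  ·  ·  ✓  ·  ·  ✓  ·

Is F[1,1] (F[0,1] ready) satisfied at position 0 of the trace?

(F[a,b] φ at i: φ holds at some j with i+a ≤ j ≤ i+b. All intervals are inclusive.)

Check F[0,1] ready at each j in [1,1]:
  j=1: fails (none in [1,2])
No position in the window satisfies it → formula fails.

False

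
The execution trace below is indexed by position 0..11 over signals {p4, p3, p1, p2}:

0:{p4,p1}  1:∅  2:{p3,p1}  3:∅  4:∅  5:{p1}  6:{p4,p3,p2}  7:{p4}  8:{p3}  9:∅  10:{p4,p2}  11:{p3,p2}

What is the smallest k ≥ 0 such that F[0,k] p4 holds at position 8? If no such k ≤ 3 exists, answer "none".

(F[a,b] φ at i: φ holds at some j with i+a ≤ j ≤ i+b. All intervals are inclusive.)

2

Scan j = 8,9,… for p4:
  j=8: fails
  j=9: fails
  j=10: holds
First hit at j=10, so smallest k = 10-8 = 2.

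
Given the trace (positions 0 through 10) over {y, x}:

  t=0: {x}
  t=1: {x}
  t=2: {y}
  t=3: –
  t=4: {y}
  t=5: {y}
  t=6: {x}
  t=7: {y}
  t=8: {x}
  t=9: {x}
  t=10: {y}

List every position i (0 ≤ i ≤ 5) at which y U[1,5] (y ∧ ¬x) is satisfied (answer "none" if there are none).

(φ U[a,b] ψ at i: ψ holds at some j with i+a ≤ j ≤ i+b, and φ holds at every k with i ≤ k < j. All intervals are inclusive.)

4

Evaluate at each i in [0,5]:
  i=0: ✗ (lhs fails at k=0 before rhs at j=2)
  i=1: ✗ (lhs fails at k=1 before rhs at j=2)
  i=2: ✗ (lhs fails at k=3 before rhs at j=4)
  i=3: ✗ (lhs fails at k=3 before rhs at j=4)
  i=4: ✓ (rhs at j=5; lhs holds on [4,4])
  i=5: ✗ (lhs fails at k=6 before rhs at j=7)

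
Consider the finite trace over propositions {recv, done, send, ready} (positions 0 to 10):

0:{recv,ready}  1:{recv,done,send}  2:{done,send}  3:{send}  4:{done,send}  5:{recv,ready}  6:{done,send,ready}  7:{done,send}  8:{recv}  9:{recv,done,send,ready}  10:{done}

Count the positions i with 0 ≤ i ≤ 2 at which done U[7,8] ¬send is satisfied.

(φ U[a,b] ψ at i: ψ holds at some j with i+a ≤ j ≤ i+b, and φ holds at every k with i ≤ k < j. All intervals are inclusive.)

0

Evaluate at each i in [0,2]:
  i=0: ✗ (lhs fails at k=0 before rhs at j=8)
  i=1: ✗ (lhs fails at k=3 before rhs at j=8)
  i=2: ✗ (lhs fails at k=3 before rhs at j=10)
Positions where it holds: {} → 0.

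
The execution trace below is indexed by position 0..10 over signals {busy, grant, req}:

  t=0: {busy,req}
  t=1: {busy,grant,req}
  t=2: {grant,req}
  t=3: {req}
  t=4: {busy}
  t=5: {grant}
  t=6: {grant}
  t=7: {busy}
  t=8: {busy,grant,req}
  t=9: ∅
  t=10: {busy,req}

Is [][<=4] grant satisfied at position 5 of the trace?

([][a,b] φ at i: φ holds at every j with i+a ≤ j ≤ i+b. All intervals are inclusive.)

Check grant at every j in [5,9]:
  j=5: true
  j=6: true
  j=7: false
  j=8: true
  j=9: false
Fails at j=7 → formula fails.

False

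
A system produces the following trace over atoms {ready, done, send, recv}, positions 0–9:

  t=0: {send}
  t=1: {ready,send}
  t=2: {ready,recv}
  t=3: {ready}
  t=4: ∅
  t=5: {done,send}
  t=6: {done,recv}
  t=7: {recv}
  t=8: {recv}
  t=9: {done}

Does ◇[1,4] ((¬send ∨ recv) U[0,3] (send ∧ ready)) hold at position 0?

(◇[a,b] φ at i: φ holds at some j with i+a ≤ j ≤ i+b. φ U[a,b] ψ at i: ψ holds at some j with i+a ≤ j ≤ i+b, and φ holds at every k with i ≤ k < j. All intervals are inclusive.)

Check ((¬send ∨ recv) U[0,3] (send ∧ ready)) at each j in [1,4]:
  j=1: holds
  j=2: fails
  j=3: fails
  j=4: fails
Found at j=1 → formula holds.

True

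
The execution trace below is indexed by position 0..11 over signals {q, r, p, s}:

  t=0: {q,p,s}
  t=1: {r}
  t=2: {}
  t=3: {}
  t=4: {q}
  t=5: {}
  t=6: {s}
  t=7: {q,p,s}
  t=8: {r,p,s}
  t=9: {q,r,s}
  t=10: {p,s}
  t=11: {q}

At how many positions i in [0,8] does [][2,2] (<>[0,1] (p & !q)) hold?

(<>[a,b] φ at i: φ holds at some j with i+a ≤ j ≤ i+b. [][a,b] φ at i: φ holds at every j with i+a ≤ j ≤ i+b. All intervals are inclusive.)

4

Evaluate at each i in [0,8]:
  i=0: ✗ (fails at j=2)
  i=1: ✗ (fails at j=3)
  i=2: ✗ (fails at j=4)
  i=3: ✗ (fails at j=5)
  i=4: ✗ (fails at j=6)
  i=5: ✓ (all of [7,7])
  i=6: ✓ (all of [8,8])
  i=7: ✓ (all of [9,9])
  i=8: ✓ (all of [10,10])
Positions where it holds: {5, 6, 7, 8} → 4.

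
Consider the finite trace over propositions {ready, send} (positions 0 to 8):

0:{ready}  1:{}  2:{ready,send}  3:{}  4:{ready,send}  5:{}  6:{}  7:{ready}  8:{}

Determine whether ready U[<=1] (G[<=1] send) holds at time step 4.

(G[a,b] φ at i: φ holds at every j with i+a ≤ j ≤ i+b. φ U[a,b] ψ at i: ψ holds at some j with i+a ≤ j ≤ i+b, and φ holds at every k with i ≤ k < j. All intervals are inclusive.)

Need some j in [4,5] with G[<=1] send, and ready at every k in [4,j-1].
  j=4: G[<=1] send — fails at 5.
  j=5: G[<=1] send — fails at 5.
No j in the window works → until fails.

Does not hold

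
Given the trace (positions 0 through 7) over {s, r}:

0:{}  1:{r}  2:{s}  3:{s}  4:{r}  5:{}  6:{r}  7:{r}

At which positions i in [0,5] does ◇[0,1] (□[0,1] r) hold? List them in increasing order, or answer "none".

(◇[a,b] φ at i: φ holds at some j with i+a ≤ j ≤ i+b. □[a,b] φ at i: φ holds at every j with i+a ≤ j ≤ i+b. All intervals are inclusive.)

5

Evaluate at each i in [0,5]:
  i=0: ✗ (none in [0,1])
  i=1: ✗ (none in [1,2])
  i=2: ✗ (none in [2,3])
  i=3: ✗ (none in [3,4])
  i=4: ✗ (none in [4,5])
  i=5: ✓ (witness j=6)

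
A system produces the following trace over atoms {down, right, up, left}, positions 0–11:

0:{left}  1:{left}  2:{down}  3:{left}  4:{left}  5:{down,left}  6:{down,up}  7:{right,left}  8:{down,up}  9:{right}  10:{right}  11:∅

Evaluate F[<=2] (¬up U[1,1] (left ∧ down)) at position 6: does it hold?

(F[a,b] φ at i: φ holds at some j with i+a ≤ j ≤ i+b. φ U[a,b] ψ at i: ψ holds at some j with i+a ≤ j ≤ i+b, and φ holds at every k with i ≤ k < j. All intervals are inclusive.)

No

Check (¬up U[1,1] (left ∧ down)) at each j in [6,8]:
  j=6: fails
  j=7: fails
  j=8: fails
No position in the window satisfies it → formula fails.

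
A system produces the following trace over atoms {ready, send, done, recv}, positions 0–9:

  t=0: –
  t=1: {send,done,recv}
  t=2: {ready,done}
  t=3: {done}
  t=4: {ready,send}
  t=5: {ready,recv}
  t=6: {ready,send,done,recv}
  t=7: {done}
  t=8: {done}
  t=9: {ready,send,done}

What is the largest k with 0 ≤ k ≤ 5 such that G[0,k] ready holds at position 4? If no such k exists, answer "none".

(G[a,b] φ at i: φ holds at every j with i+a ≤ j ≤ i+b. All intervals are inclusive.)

2

ready must hold from j=4 onward; find where it first fails.
  j=4: holds
  j=5: holds
  j=6: holds
  j=7: fails
Holds on [4,6], so largest k = 2.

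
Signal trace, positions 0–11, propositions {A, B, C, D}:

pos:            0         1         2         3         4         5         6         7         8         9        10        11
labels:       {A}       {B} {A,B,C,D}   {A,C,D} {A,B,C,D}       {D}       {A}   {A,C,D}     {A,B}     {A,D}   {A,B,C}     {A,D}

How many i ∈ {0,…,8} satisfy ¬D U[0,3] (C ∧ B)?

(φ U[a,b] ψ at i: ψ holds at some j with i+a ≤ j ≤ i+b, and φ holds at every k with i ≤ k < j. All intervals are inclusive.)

4

Evaluate at each i in [0,8]:
  i=0: ✓ (rhs at j=2; lhs holds on [0,1])
  i=1: ✓ (rhs at j=2; lhs holds on [1,1])
  i=2: ✓ (rhs at j=2)
  i=3: ✗ (lhs fails at k=3 before rhs at j=4)
  i=4: ✓ (rhs at j=4)
  i=5: ✗ (no rhs in [5,8])
  i=6: ✗ (no rhs in [6,9])
  i=7: ✗ (lhs fails at k=7 before rhs at j=10)
  i=8: ✗ (lhs fails at k=9 before rhs at j=10)
Positions where it holds: {0, 1, 2, 4} → 4.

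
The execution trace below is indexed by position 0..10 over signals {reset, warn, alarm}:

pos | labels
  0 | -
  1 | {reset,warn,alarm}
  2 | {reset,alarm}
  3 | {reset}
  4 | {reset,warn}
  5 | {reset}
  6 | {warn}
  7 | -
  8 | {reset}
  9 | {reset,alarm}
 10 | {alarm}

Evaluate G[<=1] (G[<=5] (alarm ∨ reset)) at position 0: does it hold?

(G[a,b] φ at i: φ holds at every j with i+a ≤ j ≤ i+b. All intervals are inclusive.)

Check G[<=5] (alarm ∨ reset) at every j in [0,1]:
  j=0: fails at 0
  j=1: fails at 6
Fails at j=0 → formula fails.

False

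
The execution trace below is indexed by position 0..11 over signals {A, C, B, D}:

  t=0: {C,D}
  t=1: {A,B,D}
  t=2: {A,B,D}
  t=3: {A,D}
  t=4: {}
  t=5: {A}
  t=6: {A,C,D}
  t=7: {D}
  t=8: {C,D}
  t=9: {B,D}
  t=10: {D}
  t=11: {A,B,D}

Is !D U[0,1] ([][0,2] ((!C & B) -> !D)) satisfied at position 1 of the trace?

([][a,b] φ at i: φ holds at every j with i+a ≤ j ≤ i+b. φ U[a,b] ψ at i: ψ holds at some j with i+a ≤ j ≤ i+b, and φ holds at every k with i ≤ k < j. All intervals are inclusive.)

Need some j in [1,2] with [][0,2] ((!C & B) -> !D), and !D at every k in [1,j-1].
  j=1: [][0,2] ((!C & B) -> !D) — fails at 1.
  j=2: [][0,2] ((!C & B) -> !D) — fails at 2.
No j in the window works → until fails.

False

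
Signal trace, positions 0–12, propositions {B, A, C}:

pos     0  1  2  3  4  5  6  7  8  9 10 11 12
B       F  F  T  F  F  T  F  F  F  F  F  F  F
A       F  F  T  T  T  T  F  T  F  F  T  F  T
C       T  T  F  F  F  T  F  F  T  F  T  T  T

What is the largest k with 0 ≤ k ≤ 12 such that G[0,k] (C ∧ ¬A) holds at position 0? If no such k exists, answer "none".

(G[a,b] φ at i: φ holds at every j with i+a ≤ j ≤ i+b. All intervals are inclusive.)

1

(C ∧ ¬A) must hold from j=0 onward; find where it first fails.
  j=0: holds
  j=1: holds
  j=2: fails
Holds on [0,1], so largest k = 1.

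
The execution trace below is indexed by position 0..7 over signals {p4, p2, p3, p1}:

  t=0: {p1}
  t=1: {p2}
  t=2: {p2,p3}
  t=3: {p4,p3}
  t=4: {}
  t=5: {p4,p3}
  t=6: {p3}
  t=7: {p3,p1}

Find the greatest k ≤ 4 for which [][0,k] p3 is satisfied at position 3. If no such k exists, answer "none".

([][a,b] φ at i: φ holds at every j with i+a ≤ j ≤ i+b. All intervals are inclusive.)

0

p3 must hold from j=3 onward; find where it first fails.
  j=3: holds
  j=4: fails
Holds on [3,3], so largest k = 0.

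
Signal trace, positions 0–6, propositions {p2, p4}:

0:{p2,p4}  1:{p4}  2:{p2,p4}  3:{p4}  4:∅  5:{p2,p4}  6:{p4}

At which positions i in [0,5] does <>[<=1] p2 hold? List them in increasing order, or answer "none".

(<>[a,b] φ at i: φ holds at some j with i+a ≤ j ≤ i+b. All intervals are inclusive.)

Evaluate at each i in [0,5]:
  i=0: ✓ (witness j=0)
  i=1: ✓ (witness j=2)
  i=2: ✓ (witness j=2)
  i=3: ✗ (none in [3,4])
  i=4: ✓ (witness j=5)
  i=5: ✓ (witness j=5)

0, 1, 2, 4, 5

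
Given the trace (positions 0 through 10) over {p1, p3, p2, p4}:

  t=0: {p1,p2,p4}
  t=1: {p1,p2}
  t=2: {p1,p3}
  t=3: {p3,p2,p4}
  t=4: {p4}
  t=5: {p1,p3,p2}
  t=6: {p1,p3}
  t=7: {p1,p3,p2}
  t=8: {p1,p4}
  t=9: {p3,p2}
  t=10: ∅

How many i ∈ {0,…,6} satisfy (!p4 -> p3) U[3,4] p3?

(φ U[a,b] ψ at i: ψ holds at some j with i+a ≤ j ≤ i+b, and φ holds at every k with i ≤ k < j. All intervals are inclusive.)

5

Evaluate at each i in [0,6]:
  i=0: ✗ (lhs fails at k=1 before rhs at j=3)
  i=1: ✗ (lhs fails at k=1 before rhs at j=5)
  i=2: ✓ (rhs at j=5; lhs holds on [2,4])
  i=3: ✓ (rhs at j=6; lhs holds on [3,5])
  i=4: ✓ (rhs at j=7; lhs holds on [4,6])
  i=5: ✓ (rhs at j=9; lhs holds on [5,8])
  i=6: ✓ (rhs at j=9; lhs holds on [6,8])
Positions where it holds: {2, 3, 4, 5, 6} → 5.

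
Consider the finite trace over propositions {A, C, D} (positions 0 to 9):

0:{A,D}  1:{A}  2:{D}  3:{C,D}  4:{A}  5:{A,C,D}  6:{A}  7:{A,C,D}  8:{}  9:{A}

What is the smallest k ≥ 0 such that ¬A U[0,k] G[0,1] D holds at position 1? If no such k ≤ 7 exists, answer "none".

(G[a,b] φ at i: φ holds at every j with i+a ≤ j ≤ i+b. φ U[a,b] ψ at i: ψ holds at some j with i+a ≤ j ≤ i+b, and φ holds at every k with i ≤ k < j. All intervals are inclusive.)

Need earliest j ≥ 1 with G[0,1] D, and ¬A at every k in [1,j-1].
  j=1: rhs fails.
  j=2: rhs holds but lhs fails at k=1.
  j=3: rhs fails.
  j=4: rhs fails.
  j=5: rhs fails.
  j=6: rhs fails.
  j=7: rhs fails.
  j=8: rhs fails.
No witness within the range → none.

none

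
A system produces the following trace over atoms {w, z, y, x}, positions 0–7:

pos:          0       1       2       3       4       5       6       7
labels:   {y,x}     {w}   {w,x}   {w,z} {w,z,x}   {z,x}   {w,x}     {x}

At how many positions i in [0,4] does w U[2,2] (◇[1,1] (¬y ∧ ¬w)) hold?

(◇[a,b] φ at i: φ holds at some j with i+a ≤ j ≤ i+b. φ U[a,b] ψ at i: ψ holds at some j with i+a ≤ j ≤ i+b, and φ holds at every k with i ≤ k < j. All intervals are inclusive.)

Evaluate at each i in [0,4]:
  i=0: ✗ (no rhs in [2,2])
  i=1: ✗ (no rhs in [3,3])
  i=2: ✓ (rhs at j=4; lhs holds on [2,3])
  i=3: ✗ (no rhs in [5,5])
  i=4: ✗ (lhs fails at k=5 before rhs at j=6)
Positions where it holds: {2} → 1.

1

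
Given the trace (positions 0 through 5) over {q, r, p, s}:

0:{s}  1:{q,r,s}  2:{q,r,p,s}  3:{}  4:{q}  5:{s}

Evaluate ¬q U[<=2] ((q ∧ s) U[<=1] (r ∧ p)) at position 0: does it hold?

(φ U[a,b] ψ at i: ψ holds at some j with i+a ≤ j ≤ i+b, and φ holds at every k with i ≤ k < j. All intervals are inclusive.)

Need some j in [0,2] with ((q ∧ s) U[<=1] (r ∧ p)), and ¬q at every k in [0,j-1].
  j=0: ((q ∧ s) U[<=1] (r ∧ p)) — fails.
  j=1: ((q ∧ s) U[<=1] (r ∧ p)) holds; ¬q holds at every k in [0,0] → satisfied.

Yes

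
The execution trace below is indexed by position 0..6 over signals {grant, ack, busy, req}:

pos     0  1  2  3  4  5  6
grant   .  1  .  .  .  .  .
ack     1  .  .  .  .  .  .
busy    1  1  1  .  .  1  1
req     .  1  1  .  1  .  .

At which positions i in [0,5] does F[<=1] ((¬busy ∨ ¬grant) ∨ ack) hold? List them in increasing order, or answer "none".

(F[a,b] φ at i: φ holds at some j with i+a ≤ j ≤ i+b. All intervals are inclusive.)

0, 1, 2, 3, 4, 5

Evaluate at each i in [0,5]:
  i=0: ✓ (witness j=0)
  i=1: ✓ (witness j=2)
  i=2: ✓ (witness j=2)
  i=3: ✓ (witness j=3)
  i=4: ✓ (witness j=4)
  i=5: ✓ (witness j=5)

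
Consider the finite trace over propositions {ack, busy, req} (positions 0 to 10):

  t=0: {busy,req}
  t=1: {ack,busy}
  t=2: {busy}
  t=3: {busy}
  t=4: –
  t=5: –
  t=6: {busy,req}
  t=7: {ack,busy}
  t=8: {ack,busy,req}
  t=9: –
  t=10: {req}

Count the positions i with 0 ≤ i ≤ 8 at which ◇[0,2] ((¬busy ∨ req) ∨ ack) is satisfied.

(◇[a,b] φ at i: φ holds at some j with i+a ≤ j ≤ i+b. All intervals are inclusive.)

Evaluate at each i in [0,8]:
  i=0: ✓ (witness j=0)
  i=1: ✓ (witness j=1)
  i=2: ✓ (witness j=4)
  i=3: ✓ (witness j=4)
  i=4: ✓ (witness j=4)
  i=5: ✓ (witness j=5)
  i=6: ✓ (witness j=6)
  i=7: ✓ (witness j=7)
  i=8: ✓ (witness j=8)
Positions where it holds: {0, 1, 2, 3, 4, 5, 6, 7, 8} → 9.

9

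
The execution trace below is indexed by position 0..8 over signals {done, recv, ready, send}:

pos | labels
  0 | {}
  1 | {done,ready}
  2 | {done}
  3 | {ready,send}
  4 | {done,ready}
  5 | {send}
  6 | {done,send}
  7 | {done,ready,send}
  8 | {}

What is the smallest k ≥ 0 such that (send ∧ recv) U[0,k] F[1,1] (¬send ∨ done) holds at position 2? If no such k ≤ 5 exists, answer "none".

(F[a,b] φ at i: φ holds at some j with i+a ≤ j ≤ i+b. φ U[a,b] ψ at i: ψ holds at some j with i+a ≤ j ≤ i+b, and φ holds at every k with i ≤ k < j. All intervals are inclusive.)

Need earliest j ≥ 2 with F[1,1] (¬send ∨ done), and (send ∧ recv) at every k in [2,j-1].
  j=2: rhs fails.
  j=3: rhs holds but lhs fails at k=2.
  j=4: rhs fails.
  j=5: rhs holds but lhs fails at k=2.
  j=6: rhs holds but lhs fails at k=2.
  j=7: rhs holds but lhs fails at k=2.
No witness within the range → none.

none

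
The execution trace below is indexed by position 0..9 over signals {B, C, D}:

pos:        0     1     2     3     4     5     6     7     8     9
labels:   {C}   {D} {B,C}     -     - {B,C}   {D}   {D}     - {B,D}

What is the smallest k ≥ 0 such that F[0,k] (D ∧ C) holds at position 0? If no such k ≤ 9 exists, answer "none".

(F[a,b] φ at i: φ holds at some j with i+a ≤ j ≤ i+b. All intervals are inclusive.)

none

Scan j = 0,1,… for (D ∧ C):
  j=0: fails
  j=1: fails
  j=2: fails
  j=3: fails
  j=4: fails
  j=5: fails
  j=6: fails
  j=7: fails
  j=8: fails
  j=9: fails
No j in [0,9] satisfies it → none.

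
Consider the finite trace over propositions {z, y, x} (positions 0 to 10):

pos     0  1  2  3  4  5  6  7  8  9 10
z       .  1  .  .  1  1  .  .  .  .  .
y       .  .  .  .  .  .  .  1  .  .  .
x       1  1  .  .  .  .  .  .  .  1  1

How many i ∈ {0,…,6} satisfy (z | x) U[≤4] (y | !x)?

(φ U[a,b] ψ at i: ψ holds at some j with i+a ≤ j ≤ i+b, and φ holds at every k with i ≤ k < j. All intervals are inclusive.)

Evaluate at each i in [0,6]:
  i=0: ✓ (rhs at j=2; lhs holds on [0,1])
  i=1: ✓ (rhs at j=2; lhs holds on [1,1])
  i=2: ✓ (rhs at j=2)
  i=3: ✓ (rhs at j=3)
  i=4: ✓ (rhs at j=4)
  i=5: ✓ (rhs at j=5)
  i=6: ✓ (rhs at j=6)
Positions where it holds: {0, 1, 2, 3, 4, 5, 6} → 7.

7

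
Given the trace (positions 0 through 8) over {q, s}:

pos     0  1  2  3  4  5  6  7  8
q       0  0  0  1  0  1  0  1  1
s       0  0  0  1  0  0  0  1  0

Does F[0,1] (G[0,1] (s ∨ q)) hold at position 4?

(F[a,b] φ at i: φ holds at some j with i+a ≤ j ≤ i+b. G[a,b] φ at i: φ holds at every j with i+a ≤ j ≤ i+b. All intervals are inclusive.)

Does not hold

Check G[0,1] (s ∨ q) at each j in [4,5]:
  j=4: fails at 4
  j=5: fails at 6
No position in the window satisfies it → formula fails.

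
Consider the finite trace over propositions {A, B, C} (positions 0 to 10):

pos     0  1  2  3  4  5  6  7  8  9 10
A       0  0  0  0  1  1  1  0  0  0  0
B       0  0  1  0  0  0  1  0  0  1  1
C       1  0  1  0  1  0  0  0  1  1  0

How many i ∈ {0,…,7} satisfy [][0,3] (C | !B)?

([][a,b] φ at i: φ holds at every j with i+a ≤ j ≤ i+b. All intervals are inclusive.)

Evaluate at each i in [0,7]:
  i=0: ✓ (all of [0,3])
  i=1: ✓ (all of [1,4])
  i=2: ✓ (all of [2,5])
  i=3: ✗ (fails at j=6)
  i=4: ✗ (fails at j=6)
  i=5: ✗ (fails at j=6)
  i=6: ✗ (fails at j=6)
  i=7: ✗ (fails at j=10)
Positions where it holds: {0, 1, 2} → 3.

3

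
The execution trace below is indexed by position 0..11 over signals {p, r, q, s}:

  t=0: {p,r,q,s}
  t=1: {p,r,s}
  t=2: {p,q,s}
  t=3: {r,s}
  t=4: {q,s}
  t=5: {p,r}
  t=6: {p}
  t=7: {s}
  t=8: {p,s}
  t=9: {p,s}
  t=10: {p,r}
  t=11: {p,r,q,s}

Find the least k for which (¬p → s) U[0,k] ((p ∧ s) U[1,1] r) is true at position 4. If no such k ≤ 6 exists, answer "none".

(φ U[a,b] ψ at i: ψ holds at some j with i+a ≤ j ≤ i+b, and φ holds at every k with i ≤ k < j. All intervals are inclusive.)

5

Need earliest j ≥ 4 with ((p ∧ s) U[1,1] r), and (¬p → s) at every k in [4,j-1].
  j=4: rhs fails.
  j=5: rhs fails.
  j=6: rhs fails.
  j=7: rhs fails.
  j=8: rhs fails.
  j=9: rhs holds; lhs holds on [4,8]. k = 5.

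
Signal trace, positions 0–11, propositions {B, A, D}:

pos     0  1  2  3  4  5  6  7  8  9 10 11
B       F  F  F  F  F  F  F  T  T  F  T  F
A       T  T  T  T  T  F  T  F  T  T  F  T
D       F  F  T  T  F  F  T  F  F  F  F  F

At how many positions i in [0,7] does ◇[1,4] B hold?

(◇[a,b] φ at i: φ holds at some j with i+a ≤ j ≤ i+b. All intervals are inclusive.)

5

Evaluate at each i in [0,7]:
  i=0: ✗ (none in [1,4])
  i=1: ✗ (none in [2,5])
  i=2: ✗ (none in [3,6])
  i=3: ✓ (witness j=7)
  i=4: ✓ (witness j=7)
  i=5: ✓ (witness j=7)
  i=6: ✓ (witness j=7)
  i=7: ✓ (witness j=8)
Positions where it holds: {3, 4, 5, 6, 7} → 5.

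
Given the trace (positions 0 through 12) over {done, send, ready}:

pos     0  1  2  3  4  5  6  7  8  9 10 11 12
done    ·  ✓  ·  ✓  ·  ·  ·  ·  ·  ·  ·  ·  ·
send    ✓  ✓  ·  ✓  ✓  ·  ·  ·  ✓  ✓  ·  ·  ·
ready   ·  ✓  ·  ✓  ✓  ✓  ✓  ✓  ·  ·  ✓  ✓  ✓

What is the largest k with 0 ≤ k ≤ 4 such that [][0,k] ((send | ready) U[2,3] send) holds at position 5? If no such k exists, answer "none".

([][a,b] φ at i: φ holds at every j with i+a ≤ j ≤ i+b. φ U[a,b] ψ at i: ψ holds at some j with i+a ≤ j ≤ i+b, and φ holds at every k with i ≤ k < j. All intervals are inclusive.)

2

((send | ready) U[2,3] send) must hold from j=5 onward; find where it first fails.
  j=5: holds
  j=6: holds
  j=7: holds
  j=8: fails
Holds on [5,7], so largest k = 2.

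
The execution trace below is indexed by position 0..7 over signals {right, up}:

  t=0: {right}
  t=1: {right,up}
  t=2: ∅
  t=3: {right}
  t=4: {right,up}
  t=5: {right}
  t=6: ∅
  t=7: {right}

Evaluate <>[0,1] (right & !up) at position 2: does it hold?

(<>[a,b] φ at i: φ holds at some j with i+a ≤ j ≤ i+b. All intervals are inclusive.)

Check (right & !up) at each j in [2,3]:
  j=2: false
  j=3: true
Found at j=3 → formula holds.

Holds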